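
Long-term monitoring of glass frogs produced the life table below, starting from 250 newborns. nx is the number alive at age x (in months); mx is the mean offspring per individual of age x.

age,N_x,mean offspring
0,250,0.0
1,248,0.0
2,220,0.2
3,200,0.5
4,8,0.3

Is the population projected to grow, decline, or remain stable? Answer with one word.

lx = nx/n0 = nx/250: 1, 0.992, 0.88, 0.8, 0.032
R0 = Σ lx·mx = 0 + 0 + 0.176 + 0.4 + 0.0096 = 0.5856
R0 < 1, so the population is declining.

declining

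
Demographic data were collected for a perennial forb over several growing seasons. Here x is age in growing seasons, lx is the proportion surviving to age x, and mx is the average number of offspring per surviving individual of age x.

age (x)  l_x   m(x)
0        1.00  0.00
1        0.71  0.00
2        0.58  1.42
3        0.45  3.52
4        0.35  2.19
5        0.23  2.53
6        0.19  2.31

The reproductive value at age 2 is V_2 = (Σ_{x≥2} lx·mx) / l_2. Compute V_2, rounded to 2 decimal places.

7.23

lx·mx for x ≥ 2: 0.8236, 1.584, 0.7665, 0.5819, 0.4389 → sum = 4.1949
V_2 = 4.1949 / l_2 = 4.1949 / 0.58 = 7.232586… → 7.23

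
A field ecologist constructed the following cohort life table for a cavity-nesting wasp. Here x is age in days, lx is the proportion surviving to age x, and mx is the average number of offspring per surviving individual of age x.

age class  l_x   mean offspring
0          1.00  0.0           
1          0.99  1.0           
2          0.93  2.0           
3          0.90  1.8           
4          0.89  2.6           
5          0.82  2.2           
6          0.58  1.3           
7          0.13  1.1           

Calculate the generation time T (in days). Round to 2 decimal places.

lx·mx: 0, 0.99, 1.86, 1.62, 2.314, 1.804, 0.754, 0.143 → R0 = 9.485
x·lx·mx: 0, 0.99, 3.72, 4.86, 9.256, 9.02, 4.524, 1.001 → Σ = 33.371
T = 33.371 / 9.485 = 3.518292… → 3.52

3.52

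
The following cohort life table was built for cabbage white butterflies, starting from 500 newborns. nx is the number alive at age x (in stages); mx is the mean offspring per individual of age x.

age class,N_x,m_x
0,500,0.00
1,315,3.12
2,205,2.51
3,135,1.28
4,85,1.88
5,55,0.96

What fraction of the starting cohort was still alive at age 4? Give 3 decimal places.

l_4 = n_4/n_0 = 85/500 = 0.17 → 0.170

0.170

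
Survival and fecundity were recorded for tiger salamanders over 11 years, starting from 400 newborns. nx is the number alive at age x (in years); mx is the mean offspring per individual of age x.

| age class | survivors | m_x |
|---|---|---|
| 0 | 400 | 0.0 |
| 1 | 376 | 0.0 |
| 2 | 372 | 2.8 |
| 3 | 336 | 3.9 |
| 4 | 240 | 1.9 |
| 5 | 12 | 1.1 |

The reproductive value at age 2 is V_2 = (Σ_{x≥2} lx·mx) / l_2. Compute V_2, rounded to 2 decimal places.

lx = nx/n0 = nx/400: 1, 0.94, 0.93, 0.84, 0.6, 0.03
lx·mx for x ≥ 2: 2.604, 3.276, 1.14, 0.033 → sum = 7.053
V_2 = 7.053 / l_2 = 7.053 / 0.93 = 7.583871… → 7.58

7.58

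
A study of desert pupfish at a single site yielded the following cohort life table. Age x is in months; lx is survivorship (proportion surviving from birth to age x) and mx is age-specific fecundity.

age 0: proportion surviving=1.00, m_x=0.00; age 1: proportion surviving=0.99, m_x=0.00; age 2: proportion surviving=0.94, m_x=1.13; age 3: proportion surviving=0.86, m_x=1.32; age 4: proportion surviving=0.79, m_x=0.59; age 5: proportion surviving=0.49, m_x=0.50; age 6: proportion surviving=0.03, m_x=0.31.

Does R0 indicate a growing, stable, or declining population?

growing

R0 = Σ lx·mx = 0 + 0 + 1.0622 + 1.1352 + 0.4661 + 0.245 + 0.0093 = 2.9178
R0 > 1, so the population is growing.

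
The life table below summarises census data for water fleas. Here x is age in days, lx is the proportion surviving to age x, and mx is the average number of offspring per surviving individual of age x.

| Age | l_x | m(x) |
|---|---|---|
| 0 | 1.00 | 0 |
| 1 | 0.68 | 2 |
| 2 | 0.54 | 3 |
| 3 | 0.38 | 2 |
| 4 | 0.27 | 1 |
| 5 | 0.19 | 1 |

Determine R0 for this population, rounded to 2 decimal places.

4.20

lx·mx by age: 0, 1.36, 1.62, 0.76, 0.27, 0.19
R0 = Σ lx·mx = 4.2 → 4.20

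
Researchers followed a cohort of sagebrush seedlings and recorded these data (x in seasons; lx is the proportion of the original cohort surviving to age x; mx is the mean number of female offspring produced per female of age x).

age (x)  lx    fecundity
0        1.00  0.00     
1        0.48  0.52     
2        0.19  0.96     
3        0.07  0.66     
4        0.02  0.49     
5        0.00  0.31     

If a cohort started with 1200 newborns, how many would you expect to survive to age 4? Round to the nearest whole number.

Expected survivors = N0 · l_4 = 1200 × 0.02 = 24 → 24

24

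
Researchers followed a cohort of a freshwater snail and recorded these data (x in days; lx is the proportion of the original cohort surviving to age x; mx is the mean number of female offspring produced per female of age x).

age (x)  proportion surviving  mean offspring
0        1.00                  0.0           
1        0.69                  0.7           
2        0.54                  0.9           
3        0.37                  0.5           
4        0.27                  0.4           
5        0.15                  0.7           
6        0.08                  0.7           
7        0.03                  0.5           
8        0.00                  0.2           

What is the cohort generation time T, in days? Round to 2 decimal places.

2.37

lx·mx: 0, 0.483, 0.486, 0.185, 0.108, 0.105, 0.056, 0.015, 0 → R0 = 1.438
x·lx·mx: 0, 0.483, 0.972, 0.555, 0.432, 0.525, 0.336, 0.105, 0 → Σ = 3.408
T = 3.408 / 1.438 = 2.369958… → 2.37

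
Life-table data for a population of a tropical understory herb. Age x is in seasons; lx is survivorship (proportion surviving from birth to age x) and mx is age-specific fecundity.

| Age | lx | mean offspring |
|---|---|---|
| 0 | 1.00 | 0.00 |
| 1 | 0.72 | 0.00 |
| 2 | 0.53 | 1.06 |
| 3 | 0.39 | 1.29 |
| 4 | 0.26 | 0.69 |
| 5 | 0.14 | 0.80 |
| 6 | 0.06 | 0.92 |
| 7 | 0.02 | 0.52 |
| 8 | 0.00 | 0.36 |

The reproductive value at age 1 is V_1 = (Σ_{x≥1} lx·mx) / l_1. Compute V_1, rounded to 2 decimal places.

1.97

lx·mx for x ≥ 1: 0, 0.5618, 0.5031, 0.1794, 0.112, 0.0552, 0.0104, 0 → sum = 1.4219
V_1 = 1.4219 / l_1 = 1.4219 / 0.72 = 1.974861… → 1.97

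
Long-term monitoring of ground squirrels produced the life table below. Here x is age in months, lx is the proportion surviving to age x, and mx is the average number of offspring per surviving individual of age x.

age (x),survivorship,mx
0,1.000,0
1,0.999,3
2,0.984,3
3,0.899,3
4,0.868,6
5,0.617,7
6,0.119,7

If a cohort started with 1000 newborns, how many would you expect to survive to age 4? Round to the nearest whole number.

868

Expected survivors = N0 · l_4 = 1000 × 0.868 = 868 → 868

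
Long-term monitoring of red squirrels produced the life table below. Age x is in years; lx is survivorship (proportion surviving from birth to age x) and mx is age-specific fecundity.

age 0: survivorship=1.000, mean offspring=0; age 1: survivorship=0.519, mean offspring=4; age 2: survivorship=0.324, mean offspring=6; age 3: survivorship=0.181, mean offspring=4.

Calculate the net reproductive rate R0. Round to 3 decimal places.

lx·mx by age: 0, 2.076, 1.944, 0.724
R0 = Σ lx·mx = 4.744 → 4.744

4.744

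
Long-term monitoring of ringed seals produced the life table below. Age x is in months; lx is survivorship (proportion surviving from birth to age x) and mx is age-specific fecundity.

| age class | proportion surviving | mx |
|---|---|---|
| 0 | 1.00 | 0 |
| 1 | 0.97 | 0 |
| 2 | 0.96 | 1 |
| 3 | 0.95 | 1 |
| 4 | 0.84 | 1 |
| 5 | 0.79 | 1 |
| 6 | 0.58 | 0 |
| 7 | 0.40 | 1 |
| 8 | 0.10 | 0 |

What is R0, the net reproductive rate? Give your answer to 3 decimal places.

lx·mx by age: 0, 0, 0.96, 0.95, 0.84, 0.79, 0, 0.4, 0
R0 = Σ lx·mx = 3.94 → 3.940

3.940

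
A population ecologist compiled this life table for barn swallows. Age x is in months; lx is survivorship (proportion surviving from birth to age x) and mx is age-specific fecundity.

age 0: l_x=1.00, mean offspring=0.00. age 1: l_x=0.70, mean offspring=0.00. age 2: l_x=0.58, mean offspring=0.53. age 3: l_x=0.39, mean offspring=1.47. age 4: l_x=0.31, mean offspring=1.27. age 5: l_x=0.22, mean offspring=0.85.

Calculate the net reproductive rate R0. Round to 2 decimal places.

lx·mx by age: 0, 0, 0.3074, 0.5733, 0.3937, 0.187
R0 = Σ lx·mx = 1.4614 → 1.46

1.46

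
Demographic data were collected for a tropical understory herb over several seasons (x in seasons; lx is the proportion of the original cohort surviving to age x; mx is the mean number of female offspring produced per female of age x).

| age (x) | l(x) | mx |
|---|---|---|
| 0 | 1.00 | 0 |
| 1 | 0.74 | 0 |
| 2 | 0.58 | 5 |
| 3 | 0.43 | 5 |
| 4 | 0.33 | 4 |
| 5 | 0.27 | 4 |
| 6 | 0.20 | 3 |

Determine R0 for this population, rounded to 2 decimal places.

8.05

lx·mx by age: 0, 0, 2.9, 2.15, 1.32, 1.08, 0.6
R0 = Σ lx·mx = 8.05 → 8.05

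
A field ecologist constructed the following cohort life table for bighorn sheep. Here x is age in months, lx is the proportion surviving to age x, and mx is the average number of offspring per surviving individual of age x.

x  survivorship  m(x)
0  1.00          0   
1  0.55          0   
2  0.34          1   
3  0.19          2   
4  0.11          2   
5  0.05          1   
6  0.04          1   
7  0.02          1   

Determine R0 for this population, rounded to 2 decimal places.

lx·mx by age: 0, 0, 0.34, 0.38, 0.22, 0.05, 0.04, 0.02
R0 = Σ lx·mx = 1.05 → 1.05

1.05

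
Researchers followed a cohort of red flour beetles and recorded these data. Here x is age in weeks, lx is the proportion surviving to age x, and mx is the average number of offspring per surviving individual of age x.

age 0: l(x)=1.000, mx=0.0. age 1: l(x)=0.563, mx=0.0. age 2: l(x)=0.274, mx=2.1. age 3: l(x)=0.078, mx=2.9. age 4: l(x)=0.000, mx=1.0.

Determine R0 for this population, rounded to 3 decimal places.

0.802

lx·mx by age: 0, 0, 0.5754, 0.2262, 0
R0 = Σ lx·mx = 0.8016 → 0.802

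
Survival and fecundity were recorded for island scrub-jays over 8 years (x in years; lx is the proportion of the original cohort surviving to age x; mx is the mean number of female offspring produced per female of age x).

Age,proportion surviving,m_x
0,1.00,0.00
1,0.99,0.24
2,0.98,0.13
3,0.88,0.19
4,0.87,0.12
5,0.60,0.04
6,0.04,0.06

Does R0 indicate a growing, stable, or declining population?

R0 = Σ lx·mx = 0 + 0.2376 + 0.1274 + 0.1672 + 0.1044 + 0.024 + 0.0024 = 0.663
R0 < 1, so the population is declining.

declining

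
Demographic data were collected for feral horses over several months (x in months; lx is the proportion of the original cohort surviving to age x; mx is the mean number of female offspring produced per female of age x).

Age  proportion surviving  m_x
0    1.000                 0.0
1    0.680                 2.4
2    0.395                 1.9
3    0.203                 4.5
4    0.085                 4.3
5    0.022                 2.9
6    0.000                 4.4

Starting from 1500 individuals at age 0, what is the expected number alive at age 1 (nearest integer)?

1020

Expected survivors = N0 · l_1 = 1500 × 0.680 = 1020 → 1020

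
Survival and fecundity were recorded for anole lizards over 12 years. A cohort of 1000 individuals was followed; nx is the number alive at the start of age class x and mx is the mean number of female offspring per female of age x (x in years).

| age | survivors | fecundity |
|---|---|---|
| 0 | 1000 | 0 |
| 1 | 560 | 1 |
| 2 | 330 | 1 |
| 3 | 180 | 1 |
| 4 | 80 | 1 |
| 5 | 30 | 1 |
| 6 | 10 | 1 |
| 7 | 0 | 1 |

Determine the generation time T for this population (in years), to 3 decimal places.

lx = nx/n0 = nx/1000: 1, 0.56, 0.33, 0.18, 0.08, 0.03, 0.01, 0
lx·mx: 0, 0.56, 0.33, 0.18, 0.08, 0.03, 0.01, 0 → R0 = 1.19
x·lx·mx: 0, 0.56, 0.66, 0.54, 0.32, 0.15, 0.06, 0 → Σ = 2.29
T = 2.29 / 1.19 = 1.92437… → 1.924

1.924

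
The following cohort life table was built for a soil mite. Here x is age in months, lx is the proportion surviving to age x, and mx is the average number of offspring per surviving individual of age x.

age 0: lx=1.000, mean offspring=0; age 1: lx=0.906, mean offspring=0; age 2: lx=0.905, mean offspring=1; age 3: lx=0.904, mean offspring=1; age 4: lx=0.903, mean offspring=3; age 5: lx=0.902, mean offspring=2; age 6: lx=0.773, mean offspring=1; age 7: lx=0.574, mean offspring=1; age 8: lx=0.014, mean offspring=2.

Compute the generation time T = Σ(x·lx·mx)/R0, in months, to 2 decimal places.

4.32

lx·mx: 0, 0, 0.905, 0.904, 2.709, 1.804, 0.773, 0.574, 0.028 → R0 = 7.697
x·lx·mx: 0, 0, 1.81, 2.712, 10.836, 9.02, 4.638, 4.018, 0.224 → Σ = 33.258
T = 33.258 / 7.697 = 4.320904… → 4.32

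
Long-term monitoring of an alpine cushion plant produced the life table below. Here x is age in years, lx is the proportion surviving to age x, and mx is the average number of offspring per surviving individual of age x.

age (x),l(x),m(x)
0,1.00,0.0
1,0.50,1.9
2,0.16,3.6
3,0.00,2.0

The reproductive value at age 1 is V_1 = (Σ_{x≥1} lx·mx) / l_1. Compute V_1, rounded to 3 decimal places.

lx·mx for x ≥ 1: 0.95, 0.576, 0 → sum = 1.526
V_1 = 1.526 / l_1 = 1.526 / 0.5 = 3.052 → 3.052

3.052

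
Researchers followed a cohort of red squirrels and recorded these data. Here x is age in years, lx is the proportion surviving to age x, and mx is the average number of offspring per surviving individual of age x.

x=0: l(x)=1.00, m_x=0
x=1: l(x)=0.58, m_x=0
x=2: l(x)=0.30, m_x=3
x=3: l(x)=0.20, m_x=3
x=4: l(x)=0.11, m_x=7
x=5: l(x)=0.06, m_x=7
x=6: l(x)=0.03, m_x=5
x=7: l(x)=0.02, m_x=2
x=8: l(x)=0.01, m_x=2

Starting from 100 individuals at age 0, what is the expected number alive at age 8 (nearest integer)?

1

Expected survivors = N0 · l_8 = 100 × 0.01 = 1 → 1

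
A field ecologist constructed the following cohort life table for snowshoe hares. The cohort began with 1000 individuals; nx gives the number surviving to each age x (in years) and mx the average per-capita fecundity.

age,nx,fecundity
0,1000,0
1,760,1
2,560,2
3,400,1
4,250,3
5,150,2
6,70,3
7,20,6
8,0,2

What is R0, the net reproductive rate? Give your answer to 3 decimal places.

3.660

lx = nx/n0 = nx/1000: 1, 0.76, 0.56, 0.4, 0.25, 0.15, 0.07, 0.02, 0
lx·mx by age: 0, 0.76, 1.12, 0.4, 0.75, 0.3, 0.21, 0.12, 0
R0 = Σ lx·mx = 3.66 → 3.660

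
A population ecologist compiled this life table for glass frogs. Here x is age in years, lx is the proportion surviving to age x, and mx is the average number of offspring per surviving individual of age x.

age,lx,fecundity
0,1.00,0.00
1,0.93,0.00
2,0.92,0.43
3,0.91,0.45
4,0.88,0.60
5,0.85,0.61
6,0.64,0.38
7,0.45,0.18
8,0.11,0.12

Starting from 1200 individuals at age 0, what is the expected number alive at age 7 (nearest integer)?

Expected survivors = N0 · l_7 = 1200 × 0.45 = 540 → 540

540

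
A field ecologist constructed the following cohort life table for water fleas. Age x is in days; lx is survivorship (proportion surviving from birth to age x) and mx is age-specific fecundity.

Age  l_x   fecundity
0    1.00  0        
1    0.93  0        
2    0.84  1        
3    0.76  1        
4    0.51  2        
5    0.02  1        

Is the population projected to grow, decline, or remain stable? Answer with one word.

growing

R0 = Σ lx·mx = 0 + 0 + 0.84 + 0.76 + 1.02 + 0.02 = 2.64
R0 > 1, so the population is growing.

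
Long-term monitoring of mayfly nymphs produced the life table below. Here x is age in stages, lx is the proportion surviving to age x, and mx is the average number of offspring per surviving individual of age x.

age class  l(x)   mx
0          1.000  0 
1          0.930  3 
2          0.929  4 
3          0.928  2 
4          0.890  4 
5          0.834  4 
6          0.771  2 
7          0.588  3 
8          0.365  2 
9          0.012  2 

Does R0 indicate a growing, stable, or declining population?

growing

R0 = Σ lx·mx = 0 + 2.79 + 3.716 + 1.856 + 3.56 + 3.336 + 1.542 + 1.764 + 0.73 + 0.024 = 19.318
R0 > 1, so the population is growing.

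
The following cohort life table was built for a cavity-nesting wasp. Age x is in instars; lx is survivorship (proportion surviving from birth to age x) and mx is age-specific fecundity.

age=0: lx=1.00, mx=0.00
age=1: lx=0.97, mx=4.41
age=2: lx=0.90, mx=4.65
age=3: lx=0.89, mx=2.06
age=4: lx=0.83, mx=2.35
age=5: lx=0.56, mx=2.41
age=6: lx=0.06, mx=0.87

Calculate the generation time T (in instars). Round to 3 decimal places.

lx·mx: 0, 4.2777, 4.185, 1.8334, 1.9505, 1.3496, 0.0522 → R0 = 13.6484
x·lx·mx: 0, 4.2777, 8.37, 5.5002, 7.802, 6.748, 0.3132 → Σ = 33.0111
T = 33.0111 / 13.6484 = 2.418679… → 2.419

2.419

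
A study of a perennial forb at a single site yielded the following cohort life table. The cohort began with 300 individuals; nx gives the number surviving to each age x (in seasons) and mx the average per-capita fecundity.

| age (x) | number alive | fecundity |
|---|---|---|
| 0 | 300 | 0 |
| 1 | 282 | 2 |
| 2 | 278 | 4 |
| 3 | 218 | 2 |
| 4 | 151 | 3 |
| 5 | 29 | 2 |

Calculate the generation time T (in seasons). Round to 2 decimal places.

lx = nx/n0 = nx/300: 1, 0.94, 0.92667…, 0.72667…, 0.50333…, 0.09667…
lx·mx: 0, 1.88, 3.706667…, 1.453333…, 1.51…, 0.193333… → R0 = 8.743333…
x·lx·mx: 0, 1.88, 7.413333…, 4.36…, 6.04…, 0.966667… → Σ = 20.66…
T = 20.66… / 8.743333… = 2.362943… → 2.36

2.36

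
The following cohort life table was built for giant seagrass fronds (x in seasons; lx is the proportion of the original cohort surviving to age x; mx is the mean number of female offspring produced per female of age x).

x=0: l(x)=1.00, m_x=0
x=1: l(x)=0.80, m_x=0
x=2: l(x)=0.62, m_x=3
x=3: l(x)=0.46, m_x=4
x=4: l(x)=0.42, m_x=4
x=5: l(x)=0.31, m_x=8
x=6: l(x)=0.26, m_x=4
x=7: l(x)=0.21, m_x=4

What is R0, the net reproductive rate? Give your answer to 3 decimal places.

9.740

lx·mx by age: 0, 0, 1.86, 1.84, 1.68, 2.48, 1.04, 0.84
R0 = Σ lx·mx = 9.74 → 9.740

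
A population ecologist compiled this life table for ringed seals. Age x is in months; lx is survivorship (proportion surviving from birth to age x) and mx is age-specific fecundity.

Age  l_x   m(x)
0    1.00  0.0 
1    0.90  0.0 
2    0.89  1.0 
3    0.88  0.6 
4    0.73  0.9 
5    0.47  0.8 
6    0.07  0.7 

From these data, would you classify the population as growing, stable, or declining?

R0 = Σ lx·mx = 0 + 0 + 0.89 + 0.528 + 0.657 + 0.376 + 0.049 = 2.5
R0 > 1, so the population is growing.

growing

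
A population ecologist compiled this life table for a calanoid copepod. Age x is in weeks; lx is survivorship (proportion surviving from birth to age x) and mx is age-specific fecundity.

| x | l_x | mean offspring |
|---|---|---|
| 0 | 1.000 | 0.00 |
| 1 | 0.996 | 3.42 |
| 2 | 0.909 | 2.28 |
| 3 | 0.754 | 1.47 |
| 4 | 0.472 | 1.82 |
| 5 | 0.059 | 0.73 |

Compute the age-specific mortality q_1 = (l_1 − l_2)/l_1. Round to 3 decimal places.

0.087

q_1 = (l_1 − l_2) / l_1 = (0.996 − 0.909) / 0.996
     = 0.087 / 0.996 = 0.087349… → 0.087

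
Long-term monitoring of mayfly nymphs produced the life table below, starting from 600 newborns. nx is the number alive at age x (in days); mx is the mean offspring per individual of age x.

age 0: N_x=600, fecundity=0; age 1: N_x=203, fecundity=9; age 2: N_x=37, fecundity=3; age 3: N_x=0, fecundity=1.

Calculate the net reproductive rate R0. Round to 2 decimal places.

3.23

lx = nx/n0 = nx/600: 1, 0.33833…, 0.06167…, 0
lx·mx by age: 0, 3.045…, 0.185…, 0
R0 = Σ lx·mx = 3.23… → 3.23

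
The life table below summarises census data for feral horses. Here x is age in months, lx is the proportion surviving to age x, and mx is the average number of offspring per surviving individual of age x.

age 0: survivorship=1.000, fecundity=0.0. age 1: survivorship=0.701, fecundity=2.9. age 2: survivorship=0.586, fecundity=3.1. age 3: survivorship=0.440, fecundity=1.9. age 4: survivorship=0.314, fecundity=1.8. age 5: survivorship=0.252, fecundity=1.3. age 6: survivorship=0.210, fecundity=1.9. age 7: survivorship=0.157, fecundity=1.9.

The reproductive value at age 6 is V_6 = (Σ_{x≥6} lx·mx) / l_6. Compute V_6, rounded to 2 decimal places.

3.32

lx·mx for x ≥ 6: 0.399, 0.2983 → sum = 0.6973
V_6 = 0.6973 / l_6 = 0.6973 / 0.21 = 3.320476… → 3.32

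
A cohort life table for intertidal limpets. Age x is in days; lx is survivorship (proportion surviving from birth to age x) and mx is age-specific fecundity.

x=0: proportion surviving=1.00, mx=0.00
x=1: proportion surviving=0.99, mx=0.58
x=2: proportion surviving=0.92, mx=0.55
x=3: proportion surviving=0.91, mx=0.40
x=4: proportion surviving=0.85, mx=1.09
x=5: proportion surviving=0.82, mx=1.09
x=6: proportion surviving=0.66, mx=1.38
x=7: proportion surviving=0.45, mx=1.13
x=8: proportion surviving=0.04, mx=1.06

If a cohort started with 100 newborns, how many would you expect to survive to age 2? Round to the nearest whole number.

92

Expected survivors = N0 · l_2 = 100 × 0.92 = 92 → 92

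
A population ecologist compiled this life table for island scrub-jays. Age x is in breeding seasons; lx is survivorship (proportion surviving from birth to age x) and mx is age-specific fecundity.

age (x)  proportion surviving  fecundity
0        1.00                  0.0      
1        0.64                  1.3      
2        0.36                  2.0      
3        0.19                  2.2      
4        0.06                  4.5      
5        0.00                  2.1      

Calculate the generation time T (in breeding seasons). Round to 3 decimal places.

2.056

lx·mx: 0, 0.832, 0.72, 0.418, 0.27, 0 → R0 = 2.24
x·lx·mx: 0, 0.832, 1.44, 1.254, 1.08, 0 → Σ = 4.606
T = 4.606 / 2.24 = 2.05625 → 2.056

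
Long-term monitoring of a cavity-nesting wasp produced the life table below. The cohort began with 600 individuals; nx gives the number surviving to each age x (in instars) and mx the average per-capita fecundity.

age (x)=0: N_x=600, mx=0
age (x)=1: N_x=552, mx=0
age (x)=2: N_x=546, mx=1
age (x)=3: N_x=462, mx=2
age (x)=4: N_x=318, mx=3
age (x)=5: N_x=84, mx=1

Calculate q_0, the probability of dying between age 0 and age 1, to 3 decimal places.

0.080

lx = nx/n0 = nx/600: 1, 0.92, 0.91, 0.77, 0.53, 0.14
q_0 = (l_0 − l_1) / l_0 = (1 − 0.92) / 1
     = 0.08 / 1 = 0.08 → 0.080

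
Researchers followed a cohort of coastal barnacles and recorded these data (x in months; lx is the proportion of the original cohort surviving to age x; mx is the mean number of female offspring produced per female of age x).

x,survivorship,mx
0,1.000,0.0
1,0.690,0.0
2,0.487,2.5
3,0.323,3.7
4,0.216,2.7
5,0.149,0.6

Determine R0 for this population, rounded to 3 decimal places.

3.085

lx·mx by age: 0, 0, 1.2175, 1.1951, 0.5832, 0.0894
R0 = Σ lx·mx = 3.0852 → 3.085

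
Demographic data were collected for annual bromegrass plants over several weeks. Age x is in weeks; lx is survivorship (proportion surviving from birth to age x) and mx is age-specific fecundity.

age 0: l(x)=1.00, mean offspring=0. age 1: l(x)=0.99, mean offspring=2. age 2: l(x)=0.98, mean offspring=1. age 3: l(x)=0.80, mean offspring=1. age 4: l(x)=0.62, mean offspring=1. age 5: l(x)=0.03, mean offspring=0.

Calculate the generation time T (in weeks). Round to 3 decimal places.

lx·mx: 0, 1.98, 0.98, 0.8, 0.62, 0 → R0 = 4.38
x·lx·mx: 0, 1.98, 1.96, 2.4, 2.48, 0 → Σ = 8.82
T = 8.82 / 4.38 = 2.013699… → 2.014

2.014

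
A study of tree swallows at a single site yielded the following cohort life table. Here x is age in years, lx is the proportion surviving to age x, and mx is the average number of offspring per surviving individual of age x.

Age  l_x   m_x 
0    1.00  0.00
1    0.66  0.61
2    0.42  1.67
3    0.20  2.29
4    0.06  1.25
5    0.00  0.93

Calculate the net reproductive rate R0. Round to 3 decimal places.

1.637

lx·mx by age: 0, 0.4026, 0.7014, 0.458, 0.075, 0
R0 = Σ lx·mx = 1.637 → 1.637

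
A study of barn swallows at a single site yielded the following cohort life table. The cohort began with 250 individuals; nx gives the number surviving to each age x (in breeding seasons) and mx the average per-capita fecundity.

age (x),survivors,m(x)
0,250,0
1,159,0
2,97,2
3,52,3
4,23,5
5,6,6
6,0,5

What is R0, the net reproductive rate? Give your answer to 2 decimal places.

2.00

lx = nx/n0 = nx/250: 1, 0.636, 0.388, 0.208, 0.092, 0.024, 0
lx·mx by age: 0, 0, 0.776, 0.624, 0.46, 0.144, 0
R0 = Σ lx·mx = 2.004 → 2.00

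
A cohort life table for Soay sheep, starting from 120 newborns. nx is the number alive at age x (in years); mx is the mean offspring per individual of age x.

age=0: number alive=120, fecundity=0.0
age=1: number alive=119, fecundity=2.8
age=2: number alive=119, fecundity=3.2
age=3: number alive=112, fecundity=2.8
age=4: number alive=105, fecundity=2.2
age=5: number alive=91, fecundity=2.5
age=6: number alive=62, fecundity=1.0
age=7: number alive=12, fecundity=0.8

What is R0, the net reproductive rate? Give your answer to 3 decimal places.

12.981

lx = nx/n0 = nx/120: 1, 0.99167…, 0.99167…, 0.93333…, 0.875, 0.75833…, 0.51667…, 0.1
lx·mx by age: 0, 2.776667…, 3.173333…, 2.613333…, 1.925, 1.895833…, 0.516667…, 0.08
R0 = Σ lx·mx = 12.980833… → 12.981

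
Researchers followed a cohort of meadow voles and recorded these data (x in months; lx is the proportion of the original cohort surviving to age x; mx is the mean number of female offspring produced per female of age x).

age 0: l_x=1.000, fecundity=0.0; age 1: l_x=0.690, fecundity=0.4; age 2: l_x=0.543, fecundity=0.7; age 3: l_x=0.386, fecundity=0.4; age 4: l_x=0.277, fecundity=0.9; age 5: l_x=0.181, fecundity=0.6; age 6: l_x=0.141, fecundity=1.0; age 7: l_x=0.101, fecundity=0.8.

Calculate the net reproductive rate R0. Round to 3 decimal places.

1.390

lx·mx by age: 0, 0.276, 0.3801, 0.1544, 0.2493, 0.1086, 0.141, 0.0808
R0 = Σ lx·mx = 1.3902 → 1.390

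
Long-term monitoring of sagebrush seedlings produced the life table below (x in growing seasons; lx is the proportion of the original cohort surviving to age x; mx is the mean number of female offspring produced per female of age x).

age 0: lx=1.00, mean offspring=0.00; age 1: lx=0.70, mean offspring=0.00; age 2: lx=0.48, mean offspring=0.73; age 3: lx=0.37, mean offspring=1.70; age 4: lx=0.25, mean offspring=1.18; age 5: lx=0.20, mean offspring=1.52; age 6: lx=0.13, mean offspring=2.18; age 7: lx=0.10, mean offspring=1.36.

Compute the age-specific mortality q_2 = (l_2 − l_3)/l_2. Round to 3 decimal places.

q_2 = (l_2 − l_3) / l_2 = (0.48 − 0.37) / 0.48
     = 0.11 / 0.48 = 0.229167… → 0.229

0.229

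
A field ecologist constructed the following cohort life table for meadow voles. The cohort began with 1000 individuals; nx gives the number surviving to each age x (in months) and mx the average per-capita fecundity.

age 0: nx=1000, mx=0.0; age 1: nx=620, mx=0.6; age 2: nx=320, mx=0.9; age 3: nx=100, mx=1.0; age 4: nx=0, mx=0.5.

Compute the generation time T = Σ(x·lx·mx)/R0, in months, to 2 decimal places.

1.64

lx = nx/n0 = nx/1000: 1, 0.62, 0.32, 0.1, 0
lx·mx: 0, 0.372, 0.288, 0.1, 0 → R0 = 0.76
x·lx·mx: 0, 0.372, 0.576, 0.3, 0 → Σ = 1.248
T = 1.248 / 0.76 = 1.642105… → 1.64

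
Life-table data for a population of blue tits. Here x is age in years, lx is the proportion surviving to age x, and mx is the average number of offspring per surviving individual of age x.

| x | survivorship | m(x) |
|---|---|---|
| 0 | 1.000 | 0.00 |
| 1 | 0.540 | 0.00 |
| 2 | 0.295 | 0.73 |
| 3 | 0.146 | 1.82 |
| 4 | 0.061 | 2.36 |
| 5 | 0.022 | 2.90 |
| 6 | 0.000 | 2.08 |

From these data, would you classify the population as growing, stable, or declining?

declining

R0 = Σ lx·mx = 0 + 0 + 0.21535 + 0.26572 + 0.14396 + 0.0638 + 0 = 0.68883
R0 < 1, so the population is declining.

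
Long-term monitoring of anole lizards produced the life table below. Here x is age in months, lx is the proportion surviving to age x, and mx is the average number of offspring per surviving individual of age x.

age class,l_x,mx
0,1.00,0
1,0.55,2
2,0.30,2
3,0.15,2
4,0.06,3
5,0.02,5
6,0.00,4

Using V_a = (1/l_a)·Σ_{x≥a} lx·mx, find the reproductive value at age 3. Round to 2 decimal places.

3.87

lx·mx for x ≥ 3: 0.3, 0.18, 0.1, 0 → sum = 0.58
V_3 = 0.58 / l_3 = 0.58 / 0.15 = 3.866667… → 3.87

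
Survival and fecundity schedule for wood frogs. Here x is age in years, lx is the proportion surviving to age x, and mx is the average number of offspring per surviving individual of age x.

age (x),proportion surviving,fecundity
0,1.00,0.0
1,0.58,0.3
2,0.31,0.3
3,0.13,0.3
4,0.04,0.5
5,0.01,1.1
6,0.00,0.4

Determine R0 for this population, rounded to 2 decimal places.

lx·mx by age: 0, 0.174, 0.093, 0.039, 0.02, 0.011, 0
R0 = Σ lx·mx = 0.337 → 0.34

0.34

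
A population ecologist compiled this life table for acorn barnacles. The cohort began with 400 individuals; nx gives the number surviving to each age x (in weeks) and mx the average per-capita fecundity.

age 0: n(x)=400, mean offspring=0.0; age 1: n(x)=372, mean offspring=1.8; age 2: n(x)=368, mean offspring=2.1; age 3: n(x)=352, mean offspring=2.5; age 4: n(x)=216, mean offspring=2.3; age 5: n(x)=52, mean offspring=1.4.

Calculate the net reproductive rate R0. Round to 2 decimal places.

7.23

lx = nx/n0 = nx/400: 1, 0.93, 0.92, 0.88, 0.54, 0.13
lx·mx by age: 0, 1.674, 1.932, 2.2, 1.242, 0.182
R0 = Σ lx·mx = 7.23 → 7.23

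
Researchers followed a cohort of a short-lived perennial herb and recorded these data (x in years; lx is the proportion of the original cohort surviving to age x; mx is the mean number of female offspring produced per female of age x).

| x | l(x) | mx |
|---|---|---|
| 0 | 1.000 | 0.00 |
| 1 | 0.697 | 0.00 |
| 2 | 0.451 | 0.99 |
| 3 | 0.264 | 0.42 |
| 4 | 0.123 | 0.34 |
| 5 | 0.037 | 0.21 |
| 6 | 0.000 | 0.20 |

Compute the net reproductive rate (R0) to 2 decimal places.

0.61

lx·mx by age: 0, 0, 0.44649, 0.11088, 0.04182, 0.00777, 0
R0 = Σ lx·mx = 0.60696 → 0.61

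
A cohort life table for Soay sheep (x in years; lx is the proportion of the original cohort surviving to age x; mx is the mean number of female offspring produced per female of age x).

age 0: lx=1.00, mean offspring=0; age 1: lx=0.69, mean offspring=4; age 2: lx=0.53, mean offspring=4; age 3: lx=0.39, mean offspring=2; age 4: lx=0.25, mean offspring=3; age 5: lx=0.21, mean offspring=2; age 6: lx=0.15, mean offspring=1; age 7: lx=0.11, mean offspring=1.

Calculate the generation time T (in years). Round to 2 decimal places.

2.27

lx·mx: 0, 2.76, 2.12, 0.78, 0.75, 0.42, 0.15, 0.11 → R0 = 7.09
x·lx·mx: 0, 2.76, 4.24, 2.34, 3, 2.1, 0.9, 0.77 → Σ = 16.11
T = 16.11 / 7.09 = 2.272214… → 2.27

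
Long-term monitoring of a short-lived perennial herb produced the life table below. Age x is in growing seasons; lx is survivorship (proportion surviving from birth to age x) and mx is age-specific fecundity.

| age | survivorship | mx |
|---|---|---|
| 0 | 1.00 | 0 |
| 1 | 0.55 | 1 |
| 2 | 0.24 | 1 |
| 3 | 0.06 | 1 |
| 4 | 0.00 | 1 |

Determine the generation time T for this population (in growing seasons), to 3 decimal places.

1.424

lx·mx: 0, 0.55, 0.24, 0.06, 0 → R0 = 0.85
x·lx·mx: 0, 0.55, 0.48, 0.18, 0 → Σ = 1.21
T = 1.21 / 0.85 = 1.423529… → 1.424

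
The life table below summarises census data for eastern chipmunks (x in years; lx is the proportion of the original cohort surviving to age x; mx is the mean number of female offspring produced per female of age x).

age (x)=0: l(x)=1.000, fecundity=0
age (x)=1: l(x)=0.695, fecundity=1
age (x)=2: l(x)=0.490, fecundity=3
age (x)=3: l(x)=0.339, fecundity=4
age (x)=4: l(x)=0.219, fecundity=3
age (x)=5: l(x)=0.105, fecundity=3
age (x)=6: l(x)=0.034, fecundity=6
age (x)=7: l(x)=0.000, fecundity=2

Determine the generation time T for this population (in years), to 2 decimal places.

2.80

lx·mx: 0, 0.695, 1.47, 1.356, 0.657, 0.315, 0.204, 0 → R0 = 4.697
x·lx·mx: 0, 0.695, 2.94, 4.068, 2.628, 1.575, 1.224, 0 → Σ = 13.13
T = 13.13 / 4.697 = 2.795401… → 2.80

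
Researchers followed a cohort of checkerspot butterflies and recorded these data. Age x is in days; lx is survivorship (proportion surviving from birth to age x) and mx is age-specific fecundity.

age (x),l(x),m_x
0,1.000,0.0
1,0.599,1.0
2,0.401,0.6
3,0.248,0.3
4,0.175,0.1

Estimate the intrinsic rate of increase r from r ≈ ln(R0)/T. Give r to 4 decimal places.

-0.0481

R0 = Σ lx·mx = 0 + 0.599 + 0.2406 + 0.0744 + 0.0175 = 0.9315
Σ x·lx·mx = 1.3734; T = 1.3734/0.9315 = 1.4744…
r ≈ ln(R0)/T = ln(0.9315)/1.4744… = -0.048128… → -0.0481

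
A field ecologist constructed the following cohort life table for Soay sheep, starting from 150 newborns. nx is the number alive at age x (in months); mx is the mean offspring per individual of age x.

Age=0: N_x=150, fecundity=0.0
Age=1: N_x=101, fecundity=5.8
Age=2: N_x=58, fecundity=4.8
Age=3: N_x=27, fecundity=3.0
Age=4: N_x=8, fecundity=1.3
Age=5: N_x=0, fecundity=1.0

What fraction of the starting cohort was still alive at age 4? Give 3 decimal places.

l_4 = n_4/n_0 = 8/150 = 0.053333… → 0.053

0.053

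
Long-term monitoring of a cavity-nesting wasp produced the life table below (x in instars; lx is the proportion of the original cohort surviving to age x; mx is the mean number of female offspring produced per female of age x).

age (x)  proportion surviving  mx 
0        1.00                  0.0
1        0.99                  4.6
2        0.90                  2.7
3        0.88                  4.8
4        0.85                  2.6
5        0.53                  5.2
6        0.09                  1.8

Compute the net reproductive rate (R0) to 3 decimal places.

lx·mx by age: 0, 4.554, 2.43, 4.224, 2.21, 2.756, 0.162
R0 = Σ lx·mx = 16.336 → 16.336

16.336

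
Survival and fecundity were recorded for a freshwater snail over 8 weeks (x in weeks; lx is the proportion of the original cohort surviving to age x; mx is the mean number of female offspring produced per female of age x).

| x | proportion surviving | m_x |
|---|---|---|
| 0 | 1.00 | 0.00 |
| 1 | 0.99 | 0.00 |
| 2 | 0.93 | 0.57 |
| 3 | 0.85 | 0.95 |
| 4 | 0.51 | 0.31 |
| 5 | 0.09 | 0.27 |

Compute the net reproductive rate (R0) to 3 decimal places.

1.520

lx·mx by age: 0, 0, 0.5301, 0.8075, 0.1581, 0.0243
R0 = Σ lx·mx = 1.52 → 1.520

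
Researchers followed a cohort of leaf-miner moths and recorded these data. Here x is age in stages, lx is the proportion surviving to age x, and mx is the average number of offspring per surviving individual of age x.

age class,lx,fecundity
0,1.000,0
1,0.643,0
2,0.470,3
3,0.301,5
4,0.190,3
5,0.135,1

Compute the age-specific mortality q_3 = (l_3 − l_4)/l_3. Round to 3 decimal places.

q_3 = (l_3 − l_4) / l_3 = (0.301 − 0.19) / 0.301
     = 0.111 / 0.301 = 0.368771… → 0.369

0.369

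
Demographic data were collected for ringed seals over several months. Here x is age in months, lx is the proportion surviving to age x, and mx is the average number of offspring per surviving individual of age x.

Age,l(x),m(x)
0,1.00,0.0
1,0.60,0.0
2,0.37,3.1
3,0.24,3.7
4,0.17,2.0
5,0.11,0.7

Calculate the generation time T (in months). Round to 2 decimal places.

2.73

lx·mx: 0, 0, 1.147, 0.888, 0.34, 0.077 → R0 = 2.452
x·lx·mx: 0, 0, 2.294, 2.664, 1.36, 0.385 → Σ = 6.703
T = 6.703 / 2.452 = 2.733687… → 2.73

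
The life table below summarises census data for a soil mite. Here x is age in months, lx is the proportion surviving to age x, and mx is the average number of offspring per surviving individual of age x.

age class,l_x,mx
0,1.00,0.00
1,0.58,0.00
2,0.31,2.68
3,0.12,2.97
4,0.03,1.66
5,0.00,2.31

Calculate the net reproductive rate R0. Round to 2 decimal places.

lx·mx by age: 0, 0, 0.8308, 0.3564, 0.0498, 0
R0 = Σ lx·mx = 1.237 → 1.24

1.24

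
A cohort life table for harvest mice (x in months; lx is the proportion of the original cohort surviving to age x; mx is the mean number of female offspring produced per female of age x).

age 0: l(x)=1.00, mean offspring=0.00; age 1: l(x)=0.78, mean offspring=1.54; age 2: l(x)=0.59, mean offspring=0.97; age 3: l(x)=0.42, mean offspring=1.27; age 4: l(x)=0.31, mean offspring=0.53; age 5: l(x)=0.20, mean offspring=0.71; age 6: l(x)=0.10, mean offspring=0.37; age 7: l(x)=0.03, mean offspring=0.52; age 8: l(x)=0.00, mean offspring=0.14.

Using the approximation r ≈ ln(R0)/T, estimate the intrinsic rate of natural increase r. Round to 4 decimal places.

R0 = Σ lx·mx = 0 + 1.2012 + 0.5723 + 0.5334 + 0.1643 + 0.142 + 0.037 + 0.0156 + 0 = 2.6658
Σ x·lx·mx = 5.6444; T = 5.6444/2.6658 = 2.11734…
r ≈ ln(R0)/T = ln(2.6658)/2.11734… = 0.463083… → 0.4631

0.4631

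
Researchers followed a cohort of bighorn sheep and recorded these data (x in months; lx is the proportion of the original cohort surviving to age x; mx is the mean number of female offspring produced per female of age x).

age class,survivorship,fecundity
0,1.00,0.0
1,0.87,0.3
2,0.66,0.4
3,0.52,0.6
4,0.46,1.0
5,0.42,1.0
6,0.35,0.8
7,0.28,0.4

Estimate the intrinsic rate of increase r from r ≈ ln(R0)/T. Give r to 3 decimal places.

0.194

R0 = Σ lx·mx = 0 + 0.261 + 0.264 + 0.312 + 0.46 + 0.42 + 0.28 + 0.112 = 2.109
Σ x·lx·mx = 8.129; T = 8.129/2.109 = 3.85443…
r ≈ ln(R0)/T = ln(2.109)/3.85443… = 0.1936… → 0.194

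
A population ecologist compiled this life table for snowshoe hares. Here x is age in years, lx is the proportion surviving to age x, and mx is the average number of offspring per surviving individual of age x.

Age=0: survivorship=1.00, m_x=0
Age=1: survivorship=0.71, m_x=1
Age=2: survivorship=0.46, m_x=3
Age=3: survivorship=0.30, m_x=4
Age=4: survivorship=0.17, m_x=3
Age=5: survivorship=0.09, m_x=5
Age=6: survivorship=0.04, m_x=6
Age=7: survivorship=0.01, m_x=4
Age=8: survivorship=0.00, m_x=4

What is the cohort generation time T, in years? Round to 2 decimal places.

lx·mx: 0, 0.71, 1.38, 1.2, 0.51, 0.45, 0.24, 0.04, 0 → R0 = 4.53
x·lx·mx: 0, 0.71, 2.76, 3.6, 2.04, 2.25, 1.44, 0.28, 0 → Σ = 13.08
T = 13.08 / 4.53 = 2.887417… → 2.89

2.89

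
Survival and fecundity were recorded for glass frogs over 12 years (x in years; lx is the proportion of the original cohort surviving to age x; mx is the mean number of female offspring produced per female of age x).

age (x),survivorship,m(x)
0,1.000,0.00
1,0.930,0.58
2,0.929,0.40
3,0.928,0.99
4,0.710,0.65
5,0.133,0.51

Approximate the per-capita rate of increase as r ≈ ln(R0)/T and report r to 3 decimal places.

0.325

R0 = Σ lx·mx = 0 + 0.5394 + 0.3716 + 0.91872 + 0.4615 + 0.06783 = 2.35905
Σ x·lx·mx = 6.22391; T = 6.22391/2.35905 = 2.63831…
r ≈ ln(R0)/T = ln(2.35905)/2.63831… = 0.32531… → 0.325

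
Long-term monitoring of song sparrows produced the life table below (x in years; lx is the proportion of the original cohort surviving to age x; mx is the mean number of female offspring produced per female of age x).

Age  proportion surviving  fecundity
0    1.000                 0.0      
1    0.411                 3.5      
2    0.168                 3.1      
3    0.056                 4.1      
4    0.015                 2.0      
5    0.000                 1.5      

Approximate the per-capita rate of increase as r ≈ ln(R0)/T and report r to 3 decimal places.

R0 = Σ lx·mx = 0 + 1.4385 + 0.5208 + 0.2296 + 0.03 + 0 = 2.2189
Σ x·lx·mx = 3.2889; T = 3.2889/2.2189 = 1.48222…
r ≈ ln(R0)/T = ln(2.2189)/1.48222… = 0.53771… → 0.538

0.538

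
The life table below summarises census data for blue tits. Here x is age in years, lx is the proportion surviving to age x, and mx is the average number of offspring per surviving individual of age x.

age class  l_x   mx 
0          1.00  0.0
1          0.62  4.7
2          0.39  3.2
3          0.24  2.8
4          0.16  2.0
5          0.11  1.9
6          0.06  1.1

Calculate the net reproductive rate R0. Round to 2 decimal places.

5.43

lx·mx by age: 0, 2.914, 1.248, 0.672, 0.32, 0.209, 0.066
R0 = Σ lx·mx = 5.429 → 5.43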